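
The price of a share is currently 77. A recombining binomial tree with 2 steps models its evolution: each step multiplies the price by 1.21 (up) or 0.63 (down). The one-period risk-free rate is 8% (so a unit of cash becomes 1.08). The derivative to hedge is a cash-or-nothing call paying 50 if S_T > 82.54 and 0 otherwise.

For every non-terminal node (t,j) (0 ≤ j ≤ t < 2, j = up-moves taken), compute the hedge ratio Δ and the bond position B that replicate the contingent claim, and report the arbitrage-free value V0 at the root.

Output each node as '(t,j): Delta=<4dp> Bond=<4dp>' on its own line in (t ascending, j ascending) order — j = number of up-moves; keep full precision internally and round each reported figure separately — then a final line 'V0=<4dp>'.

(0,0): Delta=0.8043 Bond=-36.1260
(1,0): Delta=0.0000 Bond=0.0000
(1,1): Delta=0.9253 Bond=-50.2874
V0=25.8043

Under the risk-neutral measure, an up-move has probability p* = (R−d)/(u−d) = 0.7759 and values discount at R = 1.08.
Terminal values V(2,·): V(2,0)=0.0000, V(2,1)=0.0000, V(2,2)=50.0000
  t=1,j=0: stock 48.5100 → up 58.6971 (V=0.0000), down 30.5613 (V=0.0000). Price 0.0000; hedge Δ=0.0000, bond B=0.0000.
  t=1,j=1: stock 93.1700 → up 112.7357 (V=50.0000), down 58.6971 (V=0.0000). Price 35.9195; hedge Δ=0.9253, bond B=-50.2874.
  t=0,j=0: stock 77.0000 → up 93.1700 (V=35.9195), down 48.5100 (V=0.0000). Price 25.8043; hedge Δ=0.8043, bond B=-36.1260.
Root portfolio cost Δ·77+B reproduces V0=25.8043.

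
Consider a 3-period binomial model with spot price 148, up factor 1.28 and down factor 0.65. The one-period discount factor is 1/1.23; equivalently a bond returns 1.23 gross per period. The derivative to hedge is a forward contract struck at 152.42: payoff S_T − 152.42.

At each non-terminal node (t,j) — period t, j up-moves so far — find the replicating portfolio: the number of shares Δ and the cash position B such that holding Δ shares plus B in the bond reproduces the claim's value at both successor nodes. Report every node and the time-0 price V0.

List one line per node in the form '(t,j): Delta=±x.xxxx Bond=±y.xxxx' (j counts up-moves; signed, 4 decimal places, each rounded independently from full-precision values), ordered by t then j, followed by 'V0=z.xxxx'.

(0,0): Delta=1.0000 Bond=-81.9081
(1,0): Delta=1.0000 Bond=-100.7469
(1,1): Delta=1.0000 Bond=-100.7469
(2,0): Delta=1.0000 Bond=-123.9187
(2,1): Delta=1.0000 Bond=-123.9187
(2,2): Delta=1.0000 Bond=-123.9187
V0=66.0919

The replicating-portfolio and risk-neutral prices coincide; use p* = (1.23−0.65)/(1.28−0.65) = 0.9206 for the latter.
Terminal values V(3,·): V(3,0)=-111.7755, V(3,1)=-72.3816, V(3,2)=5.1941, V(3,3)=157.9585
  t=2,j=0: stock 62.5300 → up 80.0384 (V=-72.3816), down 40.6445 (V=-111.7755). Price -61.3887; hedge Δ=1.0000, bond B=-123.9187.
  t=2,j=1: stock 123.1360 → up 157.6141 (V=5.1941), down 80.0384 (V=-72.3816). Price -0.7827; hedge Δ=1.0000, bond B=-123.9187.
  t=2,j=2: stock 242.4832 → up 310.3785 (V=157.9585), down 157.6141 (V=5.1941). Price 118.5645; hedge Δ=1.0000, bond B=-123.9187.
  t=1,j=0: stock 96.2000 → up 123.1360 (V=-0.7827), down 62.5300 (V=-61.3887). Price -4.5469; hedge Δ=1.0000, bond B=-100.7469.
  t=1,j=1: stock 189.4400 → up 242.4832 (V=118.5645), down 123.1360 (V=-0.7827). Price 88.6931; hedge Δ=1.0000, bond B=-100.7469.
  t=0,j=0: stock 148.0000 → up 189.4400 (V=88.6931), down 96.2000 (V=-4.5469). Price 66.0919; hedge Δ=1.0000, bond B=-81.9081.
The time-0 hedge costs 66.0919, which is the no-arbitrage price.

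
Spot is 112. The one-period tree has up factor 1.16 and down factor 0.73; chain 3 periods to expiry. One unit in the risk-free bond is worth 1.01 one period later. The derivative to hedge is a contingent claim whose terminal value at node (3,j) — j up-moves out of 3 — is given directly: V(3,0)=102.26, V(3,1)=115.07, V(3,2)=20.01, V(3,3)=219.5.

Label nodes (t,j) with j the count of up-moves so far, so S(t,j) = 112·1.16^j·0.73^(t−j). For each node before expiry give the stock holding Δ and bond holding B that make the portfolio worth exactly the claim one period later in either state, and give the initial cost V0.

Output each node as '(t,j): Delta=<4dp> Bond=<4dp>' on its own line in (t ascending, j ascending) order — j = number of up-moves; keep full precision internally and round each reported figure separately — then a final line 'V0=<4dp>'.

The replicating-portfolio and risk-neutral prices coincide; use p* = (1.01−0.73)/(1.16−0.73) = 0.6512 for the latter.
At expiry t=3: V(3,0)=102.2600, V(3,1)=115.0700, V(3,2)=20.0100, V(3,3)=219.5000
Node (2,0) S=59.6848: V=(p*·115.0700+(1−p*)·102.2600)/1.01=109.5063; Δ=(115.0700−102.2600)/(69.2344−43.5699)=0.4991; B=V−Δ·S=79.7156
Node (2,1) S=94.8416: V=(p*·20.0100+(1−p*)·115.0700)/1.01=52.6440; Δ=(20.0100−115.0700)/(110.0163−69.2344)=-2.3309; B=V−Δ·S=273.7138
Node (2,2) S=150.7072: V=(p*·219.5000+(1−p*)·20.0100)/1.01=148.4262; Δ=(219.5000−20.0100)/(174.8204−110.0163)=3.0784; B=V−Δ·S=-315.5040
Node (1,0) S=81.7600: V=(p*·52.6440+(1−p*)·109.5063)/1.01=71.7621; Δ=(52.6440−109.5063)/(94.8416−59.6848)=-1.6174; B=V−Δ·S=204.0000
Node (1,1) S=129.9200: V=(p*·148.4262+(1−p*)·52.6440)/1.01=113.8751; Δ=(148.4262−52.6440)/(150.7072−94.8416)=1.7145; B=V−Δ·S=-108.8742
Node (0,0) S=112.0000: V=(p*·113.8751+(1−p*)·71.7621)/1.01=98.2025; Δ=(113.8751−71.7621)/(129.9200−81.7600)=0.8744; B=V−Δ·S=0.2653
Check: Δ(0,0)·S0 + B(0,0) = 98.2025 = V0.

(0,0): Delta=0.8744 Bond=0.2653
(1,0): Delta=-1.6174 Bond=204.0000
(1,1): Delta=1.7145 Bond=-108.8742
(2,0): Delta=0.4991 Bond=79.7156
(2,1): Delta=-2.3309 Bond=273.7138
(2,2): Delta=3.0784 Bond=-315.5040
V0=98.2025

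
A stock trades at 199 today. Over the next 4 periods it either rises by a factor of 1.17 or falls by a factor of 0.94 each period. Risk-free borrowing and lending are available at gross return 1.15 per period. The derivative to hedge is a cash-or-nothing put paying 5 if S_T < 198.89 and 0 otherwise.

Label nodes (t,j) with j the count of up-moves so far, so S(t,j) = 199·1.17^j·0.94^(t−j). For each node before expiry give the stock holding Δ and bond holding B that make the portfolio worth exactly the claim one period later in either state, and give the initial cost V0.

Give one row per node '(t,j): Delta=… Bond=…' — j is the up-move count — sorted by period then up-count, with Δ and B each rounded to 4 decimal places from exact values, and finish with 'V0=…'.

(0,0): Delta=-0.0015 Bond=0.3031
(1,0): Delta=-0.0140 Bond=2.6804
(1,1): Delta=-0.0005 Bond=0.1265
(2,0): Delta=-0.0982 Bond=17.8887
(2,1): Delta=-0.0075 Bond=1.6724
(2,2): Delta=0.0000 Bond=0.0000
(3,0): Delta=0.0000 Bond=4.3478
(3,1): Delta=-0.1057 Bond=22.1172
(3,2): Delta=0.0000 Bond=0.0000
(3,3): Delta=0.0000 Bond=0.0000
V0=0.0070

Since d<R<u, set p* = (R−d)/(u−d) = 0.9130; price each node as the discounted p*-expectation of its children.
Payoff layer (t=4): V(4,0)=5.0000, V(4,1)=5.0000, V(4,2)=0.0000, V(4,3)=0.0000, V(4,4)=0.0000
Node (3,0) S=165.2862: V=(p*·5.0000+(1−p*)·5.0000)/1.15=4.3478; Δ=(5.0000−5.0000)/(193.3849−155.3690)=0.0000; B=V−Δ·S=4.3478
Node (3,1) S=205.7286: V=(p*·0.0000+(1−p*)·5.0000)/1.15=0.3781; Δ=(0.0000−5.0000)/(240.7024−193.3849)=-0.1057; B=V−Δ·S=22.1172
Node (3,2) S=256.0664: V=(p*·0.0000+(1−p*)·0.0000)/1.15=0.0000; Δ=(0.0000−0.0000)/(299.5977−240.7024)=0.0000; B=V−Δ·S=0.0000
Node (3,3) S=318.7210: V=(p*·0.0000+(1−p*)·0.0000)/1.15=0.0000; Δ=(0.0000−0.0000)/(372.9036−299.5977)=0.0000; B=V−Δ·S=0.0000
Node (2,0) S=175.8364: V=(p*·0.3781+(1−p*)·4.3478)/1.15=0.6289; Δ=(0.3781−4.3478)/(205.7286−165.2862)=-0.0982; B=V−Δ·S=17.8887
Node (2,1) S=218.8602: V=(p*·0.0000+(1−p*)·0.3781)/1.15=0.0286; Δ=(0.0000−0.3781)/(256.0664−205.7286)=-0.0075; B=V−Δ·S=1.6724
Node (2,2) S=272.4111: V=(p*·0.0000+(1−p*)·0.0000)/1.15=0.0000; Δ=(0.0000−0.0000)/(318.7210−256.0664)=0.0000; B=V−Δ·S=0.0000
Node (1,0) S=187.0600: V=(p*·0.0286+(1−p*)·0.6289)/1.15=0.0703; Δ=(0.0286−0.6289)/(218.8602−175.8364)=-0.0140; B=V−Δ·S=2.6804
Node (1,1) S=232.8300: V=(p*·0.0000+(1−p*)·0.0286)/1.15=0.0022; Δ=(0.0000−0.0286)/(272.4111−218.8602)=-0.0005; B=V−Δ·S=0.1265
Node (0,0) S=199.0000: V=(p*·0.0022+(1−p*)·0.0703)/1.15=0.0070; Δ=(0.0022−0.0703)/(232.8300−187.0600)=-0.0015; B=V−Δ·S=0.3031
Each (Δ,B) replicates both successor values, so the strategy is self-financing and V0 is arbitrage-free.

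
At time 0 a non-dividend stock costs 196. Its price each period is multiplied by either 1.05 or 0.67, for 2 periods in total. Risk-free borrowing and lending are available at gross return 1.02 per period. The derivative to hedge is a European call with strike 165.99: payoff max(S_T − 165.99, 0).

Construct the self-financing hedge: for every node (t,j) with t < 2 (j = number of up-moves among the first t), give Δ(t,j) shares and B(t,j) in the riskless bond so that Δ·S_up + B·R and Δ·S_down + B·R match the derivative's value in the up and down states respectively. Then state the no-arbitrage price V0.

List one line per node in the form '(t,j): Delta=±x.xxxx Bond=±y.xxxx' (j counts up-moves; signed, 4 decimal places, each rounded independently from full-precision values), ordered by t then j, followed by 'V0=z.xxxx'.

The replicating-portfolio and risk-neutral prices coincide; use p* = (1.02−0.67)/(1.05−0.67) = 0.9211 for the latter.
At expiry t=2: V(2,0)=0.0000, V(2,1)=0.0000, V(2,2)=50.1000
Node (1,0) S=131.3200: V=(p*·0.0000+(1−p*)·0.0000)/1.02=0.0000; Δ=(0.0000−0.0000)/(137.8860−87.9844)=0.0000; B=V−Δ·S=0.0000
Node (1,1) S=205.8000: V=(p*·50.1000+(1−p*)·0.0000)/1.02=45.2399; Δ=(50.1000−0.0000)/(216.0900−137.8860)=0.6406; B=V−Δ·S=-86.6022
Node (0,0) S=196.0000: V=(p*·45.2399+(1−p*)·0.0000)/1.02=40.8513; Δ=(45.2399−0.0000)/(205.8000−131.3200)=0.6074; B=V−Δ·S=-78.2011
Check: Δ(0,0)·S0 + B(0,0) = 40.8513 = V0.

(0,0): Delta=0.6074 Bond=-78.2011
(1,0): Delta=0.0000 Bond=0.0000
(1,1): Delta=0.6406 Bond=-86.6022
V0=40.8513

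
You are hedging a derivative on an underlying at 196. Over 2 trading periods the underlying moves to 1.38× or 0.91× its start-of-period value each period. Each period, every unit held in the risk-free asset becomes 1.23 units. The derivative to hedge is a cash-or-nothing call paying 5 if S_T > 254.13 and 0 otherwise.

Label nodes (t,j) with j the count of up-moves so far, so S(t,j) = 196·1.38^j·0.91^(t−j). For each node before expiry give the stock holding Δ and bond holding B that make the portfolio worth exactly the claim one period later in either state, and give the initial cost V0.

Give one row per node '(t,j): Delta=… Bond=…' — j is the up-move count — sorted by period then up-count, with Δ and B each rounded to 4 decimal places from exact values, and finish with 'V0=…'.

(0,0): Delta=0.0300 Bond=-4.3567
(1,0): Delta=0.0000 Bond=0.0000
(1,1): Delta=0.0393 Bond=-7.8706
V0=1.5320

The replicating-portfolio and risk-neutral prices coincide; use p* = (1.23−0.91)/(1.38−0.91) = 0.6809 for the latter.
Terminal payoffs: V(2,0)=0.0000, V(2,1)=0.0000, V(2,2)=5.0000
  t=1,j=0: stock 178.3600 → up 246.1368 (V=0.0000), down 162.3076 (V=0.0000). Price 0.0000; hedge Δ=0.0000, bond B=0.0000.
  t=1,j=1: stock 270.4800 → up 373.2624 (V=5.0000), down 246.1368 (V=0.0000). Price 2.7677; hedge Δ=0.0393, bond B=-7.8706.
  t=0,j=0: stock 196.0000 → up 270.4800 (V=2.7677), down 178.3600 (V=0.0000). Price 1.5320; hedge Δ=0.0300, bond B=-4.3567.
Each (Δ,B) replicates both successor values, so the strategy is self-financing and V0 is arbitrage-free.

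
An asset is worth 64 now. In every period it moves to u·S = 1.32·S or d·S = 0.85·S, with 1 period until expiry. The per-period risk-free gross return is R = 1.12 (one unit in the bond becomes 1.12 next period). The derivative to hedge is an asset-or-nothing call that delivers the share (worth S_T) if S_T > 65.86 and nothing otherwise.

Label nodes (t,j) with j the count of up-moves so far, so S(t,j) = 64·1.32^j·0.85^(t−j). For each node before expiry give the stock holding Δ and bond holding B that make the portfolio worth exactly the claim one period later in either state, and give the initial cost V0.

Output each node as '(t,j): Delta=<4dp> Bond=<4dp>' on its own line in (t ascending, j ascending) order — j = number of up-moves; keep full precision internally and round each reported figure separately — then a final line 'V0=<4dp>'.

(0,0): Delta=2.8085 Bond=-136.4134
V0=43.3313

The replicating-portfolio and risk-neutral prices coincide; use p* = (1.12−0.85)/(1.32−0.85) = 0.5745 for the latter.
At expiry t=1: V(1,0)=0.0000, V(1,1)=84.4800
  t=0,j=0: stock 64.0000 → up 84.4800 (V=84.4800), down 54.4000 (V=0.0000). Price 43.3313; hedge Δ=2.8085, bond B=-136.4134.
Check: Δ(0,0)·S0 + B(0,0) = 43.3313 = V0.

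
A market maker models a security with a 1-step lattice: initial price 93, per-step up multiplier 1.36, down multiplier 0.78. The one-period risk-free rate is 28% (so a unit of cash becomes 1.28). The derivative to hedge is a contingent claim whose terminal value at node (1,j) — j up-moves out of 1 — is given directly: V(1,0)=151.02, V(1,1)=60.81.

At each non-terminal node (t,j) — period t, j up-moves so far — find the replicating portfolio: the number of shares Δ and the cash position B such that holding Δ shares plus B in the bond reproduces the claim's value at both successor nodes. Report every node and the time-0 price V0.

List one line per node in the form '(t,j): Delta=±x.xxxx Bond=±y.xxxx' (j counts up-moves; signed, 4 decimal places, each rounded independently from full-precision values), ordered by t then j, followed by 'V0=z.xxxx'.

(0,0): Delta=-1.6724 Bond=212.7632
V0=57.2287

Under the risk-neutral measure, an up-move has probability p* = (R−d)/(u−d) = 0.8621 and values discount at R = 1.28.
Payoff layer (t=1): V(1,0)=151.0200, V(1,1)=60.8100
(0,0): S=93.0000. Δ = (V_up−V_dn)/(S_up−S_dn) = (60.8100−151.0200)/(126.4800−72.5400) = -1.6724. V = [p*·60.8100 + (1−p*)·151.0200]/1.28 = 57.2287. B = V − Δ·S = 212.7632.
Each (Δ,B) replicates both successor values, so the strategy is self-financing and V0 is arbitrage-free.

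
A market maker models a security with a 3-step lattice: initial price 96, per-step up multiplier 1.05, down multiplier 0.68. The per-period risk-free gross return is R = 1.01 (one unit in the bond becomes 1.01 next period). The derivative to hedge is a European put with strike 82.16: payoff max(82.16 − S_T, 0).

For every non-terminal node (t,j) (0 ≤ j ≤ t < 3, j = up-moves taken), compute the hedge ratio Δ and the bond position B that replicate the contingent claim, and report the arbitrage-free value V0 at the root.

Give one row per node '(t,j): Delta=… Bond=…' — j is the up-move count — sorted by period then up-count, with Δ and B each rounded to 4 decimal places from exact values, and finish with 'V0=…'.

(0,0): Delta=-0.3640 Bond=38.6338
(1,0): Delta=-1.0000 Bond=80.5411
(1,1): Delta=-0.3140 Bond=33.9873
(2,0): Delta=-1.0000 Bond=81.3465
(2,1): Delta=-1.0000 Bond=81.3465
(2,2): Delta=-0.2602 Bond=28.6279
V0=3.6941

Since d<R<u, set p* = (R−d)/(u−d) = 0.8919; price each node as the discounted p*-expectation of its children.
Terminal values V(3,·): V(3,0)=51.9745, V(3,1)=35.5501, V(3,2)=10.1888, V(3,3)=0.0000
(2,0): S=44.3904. Δ = (V_up−V_dn)/(S_up−S_dn) = (35.5501−51.9745)/(46.6099−30.1855) = -1.0000. V = [p*·35.5501 + (1−p*)·51.9745]/1.01 = 36.9561. B = V − Δ·S = 81.3465.
(2,1): S=68.5440. Δ = (V_up−V_dn)/(S_up−S_dn) = (10.1888−35.5501)/(71.9712−46.6099) = -1.0000. V = [p*·10.1888 + (1−p*)·35.5501]/1.01 = 12.8025. B = V − Δ·S = 81.3465.
(2,2): S=105.8400. Δ = (V_up−V_dn)/(S_up−S_dn) = (0.0000−10.1888)/(111.1320−71.9712) = -0.2602. V = [p*·0.0000 + (1−p*)·10.1888]/1.01 = 1.0906. B = V − Δ·S = 28.6279.
(1,0): S=65.2800. Δ = (V_up−V_dn)/(S_up−S_dn) = (12.8025−36.9561)/(68.5440−44.3904) = -1.0000. V = [p*·12.8025 + (1−p*)·36.9561]/1.01 = 15.2611. B = V − Δ·S = 80.5411.
(1,1): S=100.8000. Δ = (V_up−V_dn)/(S_up−S_dn) = (1.0906−12.8025)/(105.8400−68.5440) = -0.3140. V = [p*·1.0906 + (1−p*)·12.8025]/1.01 = 2.3334. B = V − Δ·S = 33.9873.
(0,0): S=96.0000. Δ = (V_up−V_dn)/(S_up−S_dn) = (2.3334−15.2611)/(100.8000−65.2800) = -0.3640. V = [p*·2.3334 + (1−p*)·15.2611]/1.01 = 3.6941. B = V − Δ·S = 38.6338.
Check: Δ(0,0)·S0 + B(0,0) = 3.6941 = V0.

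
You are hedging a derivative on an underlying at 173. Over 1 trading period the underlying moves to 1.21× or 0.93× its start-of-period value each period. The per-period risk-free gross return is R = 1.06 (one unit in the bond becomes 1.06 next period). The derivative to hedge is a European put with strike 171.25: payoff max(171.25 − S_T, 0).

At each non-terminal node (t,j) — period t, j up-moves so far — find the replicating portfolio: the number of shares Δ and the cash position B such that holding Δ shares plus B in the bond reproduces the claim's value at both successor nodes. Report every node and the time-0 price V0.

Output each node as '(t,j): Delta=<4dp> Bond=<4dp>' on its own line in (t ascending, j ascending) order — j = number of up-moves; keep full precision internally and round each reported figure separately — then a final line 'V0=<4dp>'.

Under the risk-neutral measure, an up-move has probability p* = (R−d)/(u−d) = 0.4643 and values discount at R = 1.06.
Terminal values V(1,·): V(1,0)=10.3600, V(1,1)=0.0000
Node (0,0) S=173.0000: V=(p*·0.0000+(1−p*)·10.3600)/1.06=5.2358; Δ=(0.0000−10.3600)/(209.3300−160.8900)=-0.2139; B=V−Δ·S=42.2358
Self-financing check: at every node Δ·S+B equals the discounted successor values.

(0,0): Delta=-0.2139 Bond=42.2358
V0=5.2358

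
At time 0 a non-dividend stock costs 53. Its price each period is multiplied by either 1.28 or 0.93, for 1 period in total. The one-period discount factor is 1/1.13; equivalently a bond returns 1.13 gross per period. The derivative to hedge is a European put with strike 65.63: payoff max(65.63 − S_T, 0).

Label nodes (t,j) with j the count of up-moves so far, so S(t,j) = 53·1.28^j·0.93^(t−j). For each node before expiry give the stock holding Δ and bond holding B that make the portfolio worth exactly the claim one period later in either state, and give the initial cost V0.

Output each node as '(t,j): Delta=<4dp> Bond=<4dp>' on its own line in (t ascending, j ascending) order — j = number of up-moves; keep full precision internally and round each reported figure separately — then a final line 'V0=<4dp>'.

(0,0): Delta=-0.8809 Bond=52.8829
V0=6.1972

Under the risk-neutral measure, an up-move has probability p* = (R−d)/(u−d) = 0.5714 and values discount at R = 1.13.
At expiry t=1: V(1,0)=16.3400, V(1,1)=0.0000
(0,0): S=53.0000. Δ = (V_up−V_dn)/(S_up−S_dn) = (0.0000−16.3400)/(67.8400−49.2900) = -0.8809. V = [p*·0.0000 + (1−p*)·16.3400]/1.13 = 6.1972. B = V − Δ·S = 52.8829.
Self-financing check: at every node Δ·S+B equals the discounted successor values.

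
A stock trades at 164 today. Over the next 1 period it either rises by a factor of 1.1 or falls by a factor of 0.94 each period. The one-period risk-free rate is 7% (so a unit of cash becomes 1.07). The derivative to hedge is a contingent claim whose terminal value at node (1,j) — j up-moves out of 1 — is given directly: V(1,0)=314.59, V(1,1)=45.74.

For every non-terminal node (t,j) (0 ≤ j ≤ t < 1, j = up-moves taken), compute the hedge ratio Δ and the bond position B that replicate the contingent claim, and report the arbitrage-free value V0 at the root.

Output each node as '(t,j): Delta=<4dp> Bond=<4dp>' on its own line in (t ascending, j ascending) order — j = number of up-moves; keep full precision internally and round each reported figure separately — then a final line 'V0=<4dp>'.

(0,0): Delta=-10.2458 Bond=1770.1717
V0=89.8592

Since d<R<u, set p* = (R−d)/(u−d) = 0.8125; price each node as the discounted p*-expectation of its children.
Terminal values V(1,·): V(1,0)=314.5900, V(1,1)=45.7400
Node (0,0) S=164.0000: V=(p*·45.7400+(1−p*)·314.5900)/1.07=89.8592; Δ=(45.7400−314.5900)/(180.4000−154.1600)=-10.2458; B=V−Δ·S=1770.1717
The time-0 hedge costs 89.8592, which is the no-arbitrage price.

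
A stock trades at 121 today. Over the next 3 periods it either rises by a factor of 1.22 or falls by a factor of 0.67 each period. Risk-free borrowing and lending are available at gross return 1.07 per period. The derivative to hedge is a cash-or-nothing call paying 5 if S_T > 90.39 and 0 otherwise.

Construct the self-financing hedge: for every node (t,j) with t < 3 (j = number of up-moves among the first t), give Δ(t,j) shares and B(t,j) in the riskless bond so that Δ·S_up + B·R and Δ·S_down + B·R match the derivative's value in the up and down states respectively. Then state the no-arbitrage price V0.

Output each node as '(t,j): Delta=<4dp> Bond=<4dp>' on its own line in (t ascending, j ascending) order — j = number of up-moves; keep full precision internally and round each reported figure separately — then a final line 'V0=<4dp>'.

Since d<R<u, set p* = (R−d)/(u−d) = 0.7273; price each node as the discounted p*-expectation of its children.
At expiry t=3: V(3,0)=0.0000, V(3,1)=0.0000, V(3,2)=5.0000, V(3,3)=5.0000
(2,0): S=54.3169. Δ = (V_up−V_dn)/(S_up−S_dn) = (0.0000−0.0000)/(66.2666−36.3923) = 0.0000. V = [p*·0.0000 + (1−p*)·0.0000]/1.07 = 0.0000. B = V − Δ·S = 0.0000.
(2,1): S=98.9054. Δ = (V_up−V_dn)/(S_up−S_dn) = (5.0000−0.0000)/(120.6646−66.2666) = 0.0919. V = [p*·5.0000 + (1−p*)·0.0000]/1.07 = 3.3985. B = V − Δ·S = -5.6924.
(2,2): S=180.0964. Δ = (V_up−V_dn)/(S_up−S_dn) = (5.0000−5.0000)/(219.7176−120.6646) = 0.0000. V = [p*·5.0000 + (1−p*)·5.0000]/1.07 = 4.6729. B = V − Δ·S = 4.6729.
(1,0): S=81.0700. Δ = (V_up−V_dn)/(S_up−S_dn) = (3.3985−0.0000)/(98.9054−54.3169) = 0.0762. V = [p*·3.3985 + (1−p*)·0.0000]/1.07 = 2.3099. B = V − Δ·S = -3.8691.
(1,1): S=147.6200. Δ = (V_up−V_dn)/(S_up−S_dn) = (4.6729−3.3985)/(180.0964−98.9054) = 0.0157. V = [p*·4.6729 + (1−p*)·3.3985]/1.07 = 4.0424. B = V − Δ·S = 1.7252.
(0,0): S=121.0000. Δ = (V_up−V_dn)/(S_up−S_dn) = (4.0424−2.3099)/(147.6200−81.0700) = 0.0260. V = [p*·4.0424 + (1−p*)·2.3099]/1.07 = 3.3363. B = V − Δ·S = 0.1864.
The time-0 hedge costs 3.3363, which is the no-arbitrage price.

(0,0): Delta=0.0260 Bond=0.1864
(1,0): Delta=0.0762 Bond=-3.8691
(1,1): Delta=0.0157 Bond=1.7252
(2,0): Delta=0.0000 Bond=0.0000
(2,1): Delta=0.0919 Bond=-5.6924
(2,2): Delta=0.0000 Bond=4.6729
V0=3.3363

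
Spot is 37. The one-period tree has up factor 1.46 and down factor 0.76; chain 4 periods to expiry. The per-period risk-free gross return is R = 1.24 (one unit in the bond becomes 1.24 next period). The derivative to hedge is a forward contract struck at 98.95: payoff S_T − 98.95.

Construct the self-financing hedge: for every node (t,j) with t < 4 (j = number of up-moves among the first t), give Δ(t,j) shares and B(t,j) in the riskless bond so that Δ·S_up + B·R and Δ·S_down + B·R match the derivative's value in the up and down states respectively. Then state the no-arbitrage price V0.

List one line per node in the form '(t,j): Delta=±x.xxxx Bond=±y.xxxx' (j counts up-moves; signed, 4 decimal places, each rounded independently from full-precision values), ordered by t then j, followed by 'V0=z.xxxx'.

(0,0): Delta=1.0000 Bond=-41.8532
(1,0): Delta=1.0000 Bond=-51.8980
(1,1): Delta=1.0000 Bond=-51.8980
(2,0): Delta=1.0000 Bond=-64.3535
(2,1): Delta=1.0000 Bond=-64.3535
(2,2): Delta=1.0000 Bond=-64.3535
(3,0): Delta=1.0000 Bond=-79.7984
(3,1): Delta=1.0000 Bond=-79.7984
(3,2): Delta=1.0000 Bond=-79.7984
(3,3): Delta=1.0000 Bond=-79.7984
V0=-4.8532

Since d<R<u, set p* = (R−d)/(u−d) = 0.6857; price each node as the discounted p*-expectation of its children.
Payoff layer (t=4): V(4,0)=-86.6060, V(4,1)=-75.2365, V(4,2)=-53.3952, V(4,3)=-11.4367, V(4,4)=69.1676
Node (3,0) S=16.2421: V=(p*·-75.2365+(1−p*)·-86.6060)/1.24=-63.5563; Δ=(-75.2365−-86.6060)/(23.7135−12.3440)=1.0000; B=V−Δ·S=-79.7984
Node (3,1) S=31.2020: V=(p*·-53.3952+(1−p*)·-75.2365)/1.24=-48.5964; Δ=(-53.3952−-75.2365)/(45.5548−23.7135)=1.0000; B=V−Δ·S=-79.7984
Node (3,2) S=59.9406: V=(p*·-11.4367+(1−p*)·-53.3952)/1.24=-19.8578; Δ=(-11.4367−-53.3952)/(87.5133−45.5548)=1.0000; B=V−Δ·S=-79.7984
Node (3,3) S=115.1490: V=(p*·69.1676+(1−p*)·-11.4367)/1.24=35.3506; Δ=(69.1676−-11.4367)/(168.1176−87.5133)=1.0000; B=V−Δ·S=-79.7984
Node (2,0) S=21.3712: V=(p*·-48.5964+(1−p*)·-63.5563)/1.24=-42.9823; Δ=(-48.5964−-63.5563)/(31.2020−16.2421)=1.0000; B=V−Δ·S=-64.3535
Node (2,1) S=41.0552: V=(p*·-19.8578+(1−p*)·-48.5964)/1.24=-23.2983; Δ=(-19.8578−-48.5964)/(59.9406−31.2020)=1.0000; B=V−Δ·S=-64.3535
Node (2,2) S=78.8692: V=(p*·35.3506+(1−p*)·-19.8578)/1.24=14.5157; Δ=(35.3506−-19.8578)/(115.1490−59.9406)=1.0000; B=V−Δ·S=-64.3535
Node (1,0) S=28.1200: V=(p*·-23.2983+(1−p*)·-42.9823)/1.24=-23.7780; Δ=(-23.2983−-42.9823)/(41.0552−21.3712)=1.0000; B=V−Δ·S=-51.8980
Node (1,1) S=54.0200: V=(p*·14.5157+(1−p*)·-23.2983)/1.24=2.1220; Δ=(14.5157−-23.2983)/(78.8692−41.0552)=1.0000; B=V−Δ·S=-51.8980
Node (0,0) S=37.0000: V=(p*·2.1220+(1−p*)·-23.7780)/1.24=-4.8532; Δ=(2.1220−-23.7780)/(54.0200−28.1200)=1.0000; B=V−Δ·S=-41.8532
The time-0 hedge costs -4.8532, which is the no-arbitrage price.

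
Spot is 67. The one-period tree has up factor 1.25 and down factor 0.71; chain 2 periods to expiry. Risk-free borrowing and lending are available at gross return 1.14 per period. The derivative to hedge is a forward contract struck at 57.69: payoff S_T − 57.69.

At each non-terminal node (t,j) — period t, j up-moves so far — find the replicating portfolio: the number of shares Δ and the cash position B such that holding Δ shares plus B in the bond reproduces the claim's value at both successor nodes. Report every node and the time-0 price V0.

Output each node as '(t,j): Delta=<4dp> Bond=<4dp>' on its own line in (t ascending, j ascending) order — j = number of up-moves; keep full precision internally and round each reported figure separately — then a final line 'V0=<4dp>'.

(0,0): Delta=1.0000 Bond=-44.3906
(1,0): Delta=1.0000 Bond=-50.6053
(1,1): Delta=1.0000 Bond=-50.6053
V0=22.6094

Under the risk-neutral measure, an up-move has probability p* = (R−d)/(u−d) = 0.7963 and values discount at R = 1.14.
Payoff layer (t=2): V(2,0)=-23.9153, V(2,1)=1.7725, V(2,2)=46.9975
(1,0): S=47.5700. Δ = (V_up−V_dn)/(S_up−S_dn) = (1.7725−-23.9153)/(59.4625−33.7747) = 1.0000. V = [p*·1.7725 + (1−p*)·-23.9153]/1.14 = -3.0353. B = V − Δ·S = -50.6053.
(1,1): S=83.7500. Δ = (V_up−V_dn)/(S_up−S_dn) = (46.9975−1.7725)/(104.6875−59.4625) = 1.0000. V = [p*·46.9975 + (1−p*)·1.7725]/1.14 = 33.1447. B = V − Δ·S = -50.6053.
(0,0): S=67.0000. Δ = (V_up−V_dn)/(S_up−S_dn) = (33.1447−-3.0353)/(83.7500−47.5700) = 1.0000. V = [p*·33.1447 + (1−p*)·-3.0353]/1.14 = 22.6094. B = V − Δ·S = -44.3906.
Check: Δ(0,0)·S0 + B(0,0) = 22.6094 = V0.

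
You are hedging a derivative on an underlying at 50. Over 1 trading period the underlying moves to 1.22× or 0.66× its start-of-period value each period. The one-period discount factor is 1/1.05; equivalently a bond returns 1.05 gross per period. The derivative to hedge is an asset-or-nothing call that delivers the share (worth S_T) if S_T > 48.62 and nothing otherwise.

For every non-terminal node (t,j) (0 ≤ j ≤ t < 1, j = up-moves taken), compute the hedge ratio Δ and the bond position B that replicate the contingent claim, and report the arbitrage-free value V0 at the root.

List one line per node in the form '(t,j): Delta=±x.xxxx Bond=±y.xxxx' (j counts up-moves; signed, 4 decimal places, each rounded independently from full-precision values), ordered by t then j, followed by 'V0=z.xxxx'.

The replicating-portfolio and risk-neutral prices coincide; use p* = (1.05−0.66)/(1.22−0.66) = 0.6964 for the latter.
Terminal values V(1,·): V(1,0)=0.0000, V(1,1)=61.0000
Node (0,0) S=50.0000: V=(p*·61.0000+(1−p*)·0.0000)/1.05=40.4592; Δ=(61.0000−0.0000)/(61.0000−33.0000)=2.1786; B=V−Δ·S=-68.4694
Each (Δ,B) replicates both successor values, so the strategy is self-financing and V0 is arbitrage-free.

(0,0): Delta=2.1786 Bond=-68.4694
V0=40.4592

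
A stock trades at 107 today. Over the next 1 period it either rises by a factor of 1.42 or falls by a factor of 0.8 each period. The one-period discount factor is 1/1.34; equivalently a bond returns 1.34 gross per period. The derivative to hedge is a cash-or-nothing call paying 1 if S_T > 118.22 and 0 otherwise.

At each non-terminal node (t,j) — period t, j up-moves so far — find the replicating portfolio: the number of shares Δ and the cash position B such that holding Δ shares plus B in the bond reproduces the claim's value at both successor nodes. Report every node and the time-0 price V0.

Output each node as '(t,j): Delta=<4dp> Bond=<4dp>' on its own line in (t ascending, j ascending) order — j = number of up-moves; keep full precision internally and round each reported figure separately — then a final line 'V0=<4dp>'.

(0,0): Delta=0.0151 Bond=-0.9629
V0=0.6500

The replicating-portfolio and risk-neutral prices coincide; use p* = (1.34−0.8)/(1.42−0.8) = 0.8710 for the latter.
Terminal values V(1,·): V(1,0)=0.0000, V(1,1)=1.0000
  t=0,j=0: stock 107.0000 → up 151.9400 (V=1.0000), down 85.6000 (V=0.0000). Price 0.6500; hedge Δ=0.0151, bond B=-0.9629.
Self-financing check: at every node Δ·S+B equals the discounted successor values.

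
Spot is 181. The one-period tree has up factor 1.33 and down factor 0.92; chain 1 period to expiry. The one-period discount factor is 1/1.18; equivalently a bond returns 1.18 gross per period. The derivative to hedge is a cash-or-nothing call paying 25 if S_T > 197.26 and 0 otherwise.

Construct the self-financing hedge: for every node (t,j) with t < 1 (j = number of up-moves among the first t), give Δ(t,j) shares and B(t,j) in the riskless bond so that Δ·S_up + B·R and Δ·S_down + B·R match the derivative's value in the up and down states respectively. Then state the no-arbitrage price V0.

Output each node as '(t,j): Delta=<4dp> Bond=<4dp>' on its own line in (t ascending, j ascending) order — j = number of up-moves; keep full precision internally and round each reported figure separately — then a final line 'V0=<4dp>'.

(0,0): Delta=0.3369 Bond=-47.5403
V0=13.4353

The replicating-portfolio and risk-neutral prices coincide; use p* = (1.18−0.92)/(1.33−0.92) = 0.6341 for the latter.
Terminal payoffs: V(1,0)=0.0000, V(1,1)=25.0000
  t=0,j=0: stock 181.0000 → up 240.7300 (V=25.0000), down 166.5200 (V=0.0000). Price 13.4353; hedge Δ=0.3369, bond B=-47.5403.
Root portfolio cost Δ·181+B reproduces V0=13.4353.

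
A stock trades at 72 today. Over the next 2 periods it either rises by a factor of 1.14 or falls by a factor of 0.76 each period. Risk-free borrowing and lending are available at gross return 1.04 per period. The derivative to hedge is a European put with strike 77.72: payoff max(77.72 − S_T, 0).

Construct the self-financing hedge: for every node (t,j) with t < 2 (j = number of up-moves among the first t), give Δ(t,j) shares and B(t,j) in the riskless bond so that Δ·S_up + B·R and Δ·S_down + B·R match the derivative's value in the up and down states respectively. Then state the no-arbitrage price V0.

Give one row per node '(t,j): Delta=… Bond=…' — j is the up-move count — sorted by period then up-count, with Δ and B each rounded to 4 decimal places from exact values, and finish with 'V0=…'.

(0,0): Delta=-0.5895 Bond=50.2592
(1,0): Delta=-1.0000 Bond=74.7308
(1,1): Delta=-0.4918 Bond=44.2477
V0=7.8134

Under the risk-neutral measure, an up-move has probability p* = (R−d)/(u−d) = 0.7368 and values discount at R = 1.04.
Terminal values V(2,·): V(2,0)=36.1328, V(2,1)=15.3392, V(2,2)=0.0000
Node (1,0) S=54.7200: V=(p*·15.3392+(1−p*)·36.1328)/1.04=20.0108; Δ=(15.3392−36.1328)/(62.3808−41.5872)=-1.0000; B=V−Δ·S=74.7308
Node (1,1) S=82.0800: V=(p*·0.0000+(1−p*)·15.3392)/1.04=3.8814; Δ=(0.0000−15.3392)/(93.5712−62.3808)=-0.4918; B=V−Δ·S=44.2477
Node (0,0) S=72.0000: V=(p*·3.8814+(1−p*)·20.0108)/1.04=7.8134; Δ=(3.8814−20.0108)/(82.0800−54.7200)=-0.5895; B=V−Δ·S=50.2592
The time-0 hedge costs 7.8134, which is the no-arbitrage price.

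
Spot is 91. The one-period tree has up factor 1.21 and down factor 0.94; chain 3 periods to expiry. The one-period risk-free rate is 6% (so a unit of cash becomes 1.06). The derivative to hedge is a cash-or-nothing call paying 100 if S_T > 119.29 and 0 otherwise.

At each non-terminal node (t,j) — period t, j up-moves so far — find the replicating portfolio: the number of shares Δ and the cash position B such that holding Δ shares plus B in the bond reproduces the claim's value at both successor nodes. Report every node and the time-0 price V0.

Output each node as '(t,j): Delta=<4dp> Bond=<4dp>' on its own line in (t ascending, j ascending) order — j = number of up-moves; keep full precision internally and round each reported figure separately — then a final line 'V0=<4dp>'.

(0,0): Delta=1.7888 Bond=-127.7665
(1,0): Delta=1.8154 Bond=-137.7114
(1,1): Delta=1.7629 Bond=-132.5838
(2,0): Delta=0.0000 Bond=0.0000
(2,1): Delta=3.5783 Bond=-328.4416
(2,2): Delta=0.0000 Bond=94.3396
V0=35.0129

Risk-neutral probability p* = (R−d)/(u−d) = (1.06−0.94)/(1.21−0.94) = 0.4444.
At expiry t=3: V(3,0)=0.0000, V(3,1)=0.0000, V(3,2)=100.0000, V(3,3)=100.0000
(2,0): S=80.4076. Δ = (V_up−V_dn)/(S_up−S_dn) = (0.0000−0.0000)/(97.2932−75.5831) = 0.0000. V = [p*·0.0000 + (1−p*)·0.0000]/1.06 = 0.0000. B = V − Δ·S = 0.0000.
(2,1): S=103.5034. Δ = (V_up−V_dn)/(S_up−S_dn) = (100.0000−0.0000)/(125.2391−97.2932) = 3.5783. V = [p*·100.0000 + (1−p*)·0.0000]/1.06 = 41.9287. B = V − Δ·S = -328.4416.
(2,2): S=133.2331. Δ = (V_up−V_dn)/(S_up−S_dn) = (100.0000−100.0000)/(161.2121−125.2391) = 0.0000. V = [p*·100.0000 + (1−p*)·100.0000]/1.06 = 94.3396. B = V − Δ·S = 94.3396.
(1,0): S=85.5400. Δ = (V_up−V_dn)/(S_up−S_dn) = (41.9287−0.0000)/(103.5034−80.4076) = 1.8154. V = [p*·41.9287 + (1−p*)·0.0000]/1.06 = 17.5802. B = V − Δ·S = -137.7114.
(1,1): S=110.1100. Δ = (V_up−V_dn)/(S_up−S_dn) = (94.3396−41.9287)/(133.2331−103.5034) = 1.7629. V = [p*·94.3396 + (1−p*)·41.9287]/1.06 = 61.5306. B = V − Δ·S = -132.5838.
(0,0): S=91.0000. Δ = (V_up−V_dn)/(S_up−S_dn) = (61.5306−17.5802)/(110.1100−85.5400) = 1.7888. V = [p*·61.5306 + (1−p*)·17.5802]/1.06 = 35.0129. B = V − Δ·S = -127.7665.
Root portfolio cost Δ·91+B reproduces V0=35.0129.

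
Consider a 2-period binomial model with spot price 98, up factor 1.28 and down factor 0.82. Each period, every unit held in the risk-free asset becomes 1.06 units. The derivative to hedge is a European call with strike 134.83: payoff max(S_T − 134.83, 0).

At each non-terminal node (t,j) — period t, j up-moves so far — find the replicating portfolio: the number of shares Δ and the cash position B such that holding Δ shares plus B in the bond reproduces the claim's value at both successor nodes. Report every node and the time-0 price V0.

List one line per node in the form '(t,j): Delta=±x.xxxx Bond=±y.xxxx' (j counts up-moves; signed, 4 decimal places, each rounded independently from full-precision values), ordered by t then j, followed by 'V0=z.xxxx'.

(0,0): Delta=0.2810 Bond=-21.3006
(1,0): Delta=0.0000 Bond=0.0000
(1,1): Delta=0.4460 Bond=-43.2757
V0=6.2343

Risk-neutral probability p* = (R−d)/(u−d) = (1.06−0.82)/(1.28−0.82) = 0.5217.
Payoff layer (t=2): V(2,0)=0.0000, V(2,1)=0.0000, V(2,2)=25.7332
  t=1,j=0: stock 80.3600 → up 102.8608 (V=0.0000), down 65.8952 (V=0.0000). Price 0.0000; hedge Δ=0.0000, bond B=0.0000.
  t=1,j=1: stock 125.4400 → up 160.5632 (V=25.7332), down 102.8608 (V=0.0000). Price 12.6661; hedge Δ=0.4460, bond B=-43.2757.
  t=0,j=0: stock 98.0000 → up 125.4400 (V=12.6661), down 80.3600 (V=0.0000). Price 6.2343; hedge Δ=0.2810, bond B=-21.3006.
The time-0 hedge costs 6.2343, which is the no-arbitrage price.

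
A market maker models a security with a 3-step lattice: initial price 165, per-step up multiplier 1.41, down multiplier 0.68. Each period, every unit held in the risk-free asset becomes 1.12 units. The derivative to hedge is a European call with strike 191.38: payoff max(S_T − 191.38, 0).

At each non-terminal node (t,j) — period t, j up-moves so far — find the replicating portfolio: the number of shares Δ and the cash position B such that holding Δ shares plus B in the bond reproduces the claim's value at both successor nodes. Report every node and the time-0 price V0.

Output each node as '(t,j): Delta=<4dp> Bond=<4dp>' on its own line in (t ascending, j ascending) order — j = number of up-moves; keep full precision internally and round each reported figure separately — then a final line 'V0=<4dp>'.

(0,0): Delta=0.6762 Bond=-59.5487
(1,0): Delta=0.2082 Bond=-14.1818
(1,1): Delta=0.8250 Bond=-101.3053
(2,0): Delta=0.0000 Bond=0.0000
(2,1): Delta=0.2744 Bond=-26.3523
(2,2): Delta=1.0000 Bond=-170.8750
V0=52.0263

No-arbitrage ⇒ martingale measure with p* = (R−d)/(u−d) = 0.6027.
At expiry t=3: V(3,0)=0.0000, V(3,1)=0.0000, V(3,2)=31.6848, V(3,3)=271.1515
  t=2,j=0: stock 76.2960 → up 107.5774 (V=0.0000), down 51.8813 (V=0.0000). Price 0.0000; hedge Δ=0.0000, bond B=0.0000.
  t=2,j=1: stock 158.2020 → up 223.0648 (V=31.6848), down 107.5774 (V=0.0000). Price 17.0515; hedge Δ=0.2744, bond B=-26.3523.
  t=2,j=2: stock 328.0365 → up 462.5315 (V=271.1515), down 223.0648 (V=31.6848). Price 157.1615; hedge Δ=1.0000, bond B=-170.8750.
  t=1,j=0: stock 112.2000 → up 158.2020 (V=17.0515), down 76.2960 (V=0.0000). Price 9.1765; hedge Δ=0.2082, bond B=-14.1818.
  t=1,j=1: stock 232.6500 → up 328.0365 (V=157.1615), down 158.2020 (V=17.0515). Price 90.6262; hedge Δ=0.8250, bond B=-101.3053.
  t=0,j=0: stock 165.0000 → up 232.6500 (V=90.6262), down 112.2000 (V=9.1765). Price 52.0263; hedge Δ=0.6762, bond B=-59.5487.
Root portfolio cost Δ·165+B reproduces V0=52.0263.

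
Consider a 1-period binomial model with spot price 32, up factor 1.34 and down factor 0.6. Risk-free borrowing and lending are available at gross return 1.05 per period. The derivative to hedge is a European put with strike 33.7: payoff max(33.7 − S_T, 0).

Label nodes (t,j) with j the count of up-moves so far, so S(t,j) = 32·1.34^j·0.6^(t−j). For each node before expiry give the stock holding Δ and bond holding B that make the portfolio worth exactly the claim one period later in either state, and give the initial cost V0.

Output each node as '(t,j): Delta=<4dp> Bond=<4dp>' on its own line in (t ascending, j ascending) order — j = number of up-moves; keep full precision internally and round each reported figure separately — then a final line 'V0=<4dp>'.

(0,0): Delta=-0.6123 Bond=25.0064
V0=5.4118

Since d<R<u, set p* = (R−d)/(u−d) = 0.6081; price each node as the discounted p*-expectation of its children.
Terminal payoffs: V(1,0)=14.5000, V(1,1)=0.0000
(0,0): S=32.0000. Δ = (V_up−V_dn)/(S_up−S_dn) = (0.0000−14.5000)/(42.8800−19.2000) = -0.6123. V = [p*·0.0000 + (1−p*)·14.5000]/1.05 = 5.4118. B = V − Δ·S = 25.0064.
Check: Δ(0,0)·S0 + B(0,0) = 5.4118 = V0.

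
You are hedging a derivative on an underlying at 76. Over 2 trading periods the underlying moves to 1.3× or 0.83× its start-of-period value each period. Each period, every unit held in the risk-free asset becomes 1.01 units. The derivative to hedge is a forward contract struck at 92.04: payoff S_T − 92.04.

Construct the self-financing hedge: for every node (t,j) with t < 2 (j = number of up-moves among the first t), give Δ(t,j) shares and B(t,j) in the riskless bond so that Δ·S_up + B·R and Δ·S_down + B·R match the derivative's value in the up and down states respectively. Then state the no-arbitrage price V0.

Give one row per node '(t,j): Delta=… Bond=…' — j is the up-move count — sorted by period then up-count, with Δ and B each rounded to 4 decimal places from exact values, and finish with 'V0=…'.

(0,0): Delta=1.0000 Bond=-90.2264
(1,0): Delta=1.0000 Bond=-91.1287
(1,1): Delta=1.0000 Bond=-91.1287
V0=-14.2264

Risk-neutral probability p* = (R−d)/(u−d) = (1.01−0.83)/(1.3−0.83) = 0.3830.
At expiry t=2: V(2,0)=-39.6836, V(2,1)=-10.0360, V(2,2)=36.4000
Node (1,0) S=63.0800: V=(p*·-10.0360+(1−p*)·-39.6836)/1.01=-28.0487; Δ=(-10.0360−-39.6836)/(82.0040−52.3564)=1.0000; B=V−Δ·S=-91.1287
Node (1,1) S=98.8000: V=(p*·36.4000+(1−p*)·-10.0360)/1.01=7.6713; Δ=(36.4000−-10.0360)/(128.4400−82.0040)=1.0000; B=V−Δ·S=-91.1287
Node (0,0) S=76.0000: V=(p*·7.6713+(1−p*)·-28.0487)/1.01=-14.2264; Δ=(7.6713−-28.0487)/(98.8000−63.0800)=1.0000; B=V−Δ·S=-90.2264
The time-0 hedge costs -14.2264, which is the no-arbitrage price.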